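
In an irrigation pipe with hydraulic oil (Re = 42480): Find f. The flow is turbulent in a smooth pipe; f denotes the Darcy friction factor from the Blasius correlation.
Formula: f = \frac{0.316}{Re^{0.25}}
f = 0.316/42480^0.25 = 0.02201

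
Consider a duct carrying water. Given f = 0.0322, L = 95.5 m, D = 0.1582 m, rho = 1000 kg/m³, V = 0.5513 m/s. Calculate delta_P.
Formula: \Delta P = f \frac{L}{D} \frac{\rho V^2}{2}
delta_P = 0.0322·(95.5/0.1582)·0.5·1000·0.5513²/1000 = 2.954 kPa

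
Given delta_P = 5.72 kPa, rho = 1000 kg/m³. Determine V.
Formula: V = \sqrt{\frac{2 \Delta P}{\rho}}
V = √(2·(5.72·1000)/1000) = 3.382 m/s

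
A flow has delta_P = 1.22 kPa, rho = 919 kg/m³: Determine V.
Formula: V = \sqrt{\frac{2 \Delta P}{\rho}}
V = √(2·(1.22·1000)/919) = 1.629 m/s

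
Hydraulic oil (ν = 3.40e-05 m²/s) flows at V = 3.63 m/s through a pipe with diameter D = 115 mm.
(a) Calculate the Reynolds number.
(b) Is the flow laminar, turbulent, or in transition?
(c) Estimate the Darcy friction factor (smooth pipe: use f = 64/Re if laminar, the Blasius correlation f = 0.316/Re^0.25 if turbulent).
(a) Re = V·D/ν = 3.63·0.115/3.40e-05 = 12278
(b) Flow regime: turbulent (Re > 4000)
(c) Friction factor: f = 0.316/Re^0.25 = 0.316/12278^0.25 = 0.03002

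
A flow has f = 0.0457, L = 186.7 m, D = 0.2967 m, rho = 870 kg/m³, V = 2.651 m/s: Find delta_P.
Formula: \Delta P = f \frac{L}{D} \frac{\rho V^2}{2}
delta_P = 0.0457·(186.7/0.2967)·0.5·870·2.651²/1000 = 87.91 kPa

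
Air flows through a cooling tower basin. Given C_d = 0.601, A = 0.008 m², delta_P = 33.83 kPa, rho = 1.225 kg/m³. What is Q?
Formula: Q = C_d A \sqrt{\frac{2 \Delta P}{\rho}}
Q = 0.601·0.008·√(2·(33.83·1000)/1.225)·1000 = 1130 L/s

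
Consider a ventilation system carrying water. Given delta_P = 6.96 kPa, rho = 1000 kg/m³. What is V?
Formula: V = \sqrt{\frac{2 \Delta P}{\rho}}
V = √(2·(6.96·1000)/1000) = 3.731 m/s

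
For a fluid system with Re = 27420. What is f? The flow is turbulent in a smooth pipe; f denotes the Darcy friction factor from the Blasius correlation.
Formula: f = \frac{0.316}{Re^{0.25}}
f = 0.316/27420^0.25 = 0.02456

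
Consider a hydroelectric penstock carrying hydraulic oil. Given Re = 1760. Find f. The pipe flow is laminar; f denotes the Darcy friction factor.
Formula: f = \frac{64}{Re}
f = 64/1760 = 0.03636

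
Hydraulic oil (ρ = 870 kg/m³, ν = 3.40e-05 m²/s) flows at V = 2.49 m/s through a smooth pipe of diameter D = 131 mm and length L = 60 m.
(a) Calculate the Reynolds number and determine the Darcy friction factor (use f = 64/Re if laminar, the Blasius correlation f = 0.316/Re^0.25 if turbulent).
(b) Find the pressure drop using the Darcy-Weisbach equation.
(a) Re = V·D/ν = 2.49·0.131/3.40e-05 = 9593.8 → turbulent (Re > 4000); f = 0.316/Re^0.25 = 0.316/9593.8^0.25 = 0.031929
(b) Darcy-Weisbach: ΔP = f·(L/D)·½ρV²/1000 = 0.031929·(60/0.131)·½·870·2.49²/1000 = 39.44 kPa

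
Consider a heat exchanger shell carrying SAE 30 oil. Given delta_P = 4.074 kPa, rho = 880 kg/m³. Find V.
Formula: V = \sqrt{\frac{2 \Delta P}{\rho}}
V = √(2·(4.074·1000)/880) = 3.043 m/s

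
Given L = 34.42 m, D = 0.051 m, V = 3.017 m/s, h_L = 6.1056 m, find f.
Formula: h_L = f \frac{L}{D} \frac{V^2}{2g}
Substituting knowns: 6.1056 = f·(34.42/0.051)·3.017²/(2·9.81)
Solving for f: f = 6.1056·2·9.81/((34.42/0.051)·3.017²) = 0.0195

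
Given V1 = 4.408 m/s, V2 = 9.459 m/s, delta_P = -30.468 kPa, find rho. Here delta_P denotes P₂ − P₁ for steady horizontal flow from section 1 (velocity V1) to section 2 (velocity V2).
Formula: \Delta P = \frac{1}{2} \rho (V_1^2 - V_2^2)
Substituting knowns: -30.468 = 0.5·rho·(4.408² − 9.459²)/1000
Solving for rho: rho = 2·(-30.468·1000)/(4.408² − 9.459²) = 870 kg/m³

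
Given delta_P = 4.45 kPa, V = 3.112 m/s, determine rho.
Formula: V = \sqrt{\frac{2 \Delta P}{\rho}}
Substituting knowns: 3.112 = √(2·(4.45·1000)/rho)
Solving for rho: rho = 2·(4.45·1000)/3.112² = 919 kg/m³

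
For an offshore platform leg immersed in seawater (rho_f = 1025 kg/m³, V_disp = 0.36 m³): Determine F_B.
Formula: F_B = \rho_f g V_{disp}
F_B = 1025·9.81·0.36 = 3620 N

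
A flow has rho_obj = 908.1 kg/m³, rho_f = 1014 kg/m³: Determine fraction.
Formula: f_{sub} = \frac{\rho_{obj}}{\rho_f}
fraction = 908.1/1014 = 0.8956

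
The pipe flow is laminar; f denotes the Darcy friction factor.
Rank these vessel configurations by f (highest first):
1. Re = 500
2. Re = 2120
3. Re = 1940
Case 1: f = 0.128
Case 2: f = 0.03019
Case 3: f = 0.03299
Ranking (highest first): 1, 3, 2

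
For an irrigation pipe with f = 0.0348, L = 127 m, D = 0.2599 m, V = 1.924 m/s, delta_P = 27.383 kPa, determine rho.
Formula: \Delta P = f \frac{L}{D} \frac{\rho V^2}{2}
Substituting knowns: 27.383 = 0.0348·(127/0.2599)·0.5·rho·1.924²/1000
Solving for rho: rho = (27.383·1000)/(0.0348·(127/0.2599)·0.5·1.924²) = 870 kg/m³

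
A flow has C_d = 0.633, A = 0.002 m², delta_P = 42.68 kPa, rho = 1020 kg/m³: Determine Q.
Formula: Q = C_d A \sqrt{\frac{2 \Delta P}{\rho}}
Q = 0.633·0.002·√(2·(42.68·1000)/1020)·1000 = 11.58 L/s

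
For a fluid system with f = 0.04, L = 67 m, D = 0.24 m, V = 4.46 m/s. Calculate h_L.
Formula: h_L = f \frac{L}{D} \frac{V^2}{2g}
h_L = 0.04·(67/0.24)·4.46²/(2·9.81) = 11.32 m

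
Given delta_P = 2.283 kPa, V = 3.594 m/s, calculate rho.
Formula: V = \sqrt{\frac{2 \Delta P}{\rho}}
Substituting knowns: 3.594 = √(2·(2.283·1000)/rho)
Solving for rho: rho = 2·(2.283·1000)/3.594² = 353.5 kg/m³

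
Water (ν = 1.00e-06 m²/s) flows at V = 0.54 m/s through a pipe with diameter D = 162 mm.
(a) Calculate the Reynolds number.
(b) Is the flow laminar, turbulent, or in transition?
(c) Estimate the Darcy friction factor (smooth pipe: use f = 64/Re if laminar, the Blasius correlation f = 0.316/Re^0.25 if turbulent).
(a) Re = V·D/ν = 0.54·0.162/1.00e-06 = 87480
(b) Flow regime: turbulent (Re > 4000)
(c) Friction factor: f = 0.316/Re^0.25 = 0.316/87480^0.25 = 0.01837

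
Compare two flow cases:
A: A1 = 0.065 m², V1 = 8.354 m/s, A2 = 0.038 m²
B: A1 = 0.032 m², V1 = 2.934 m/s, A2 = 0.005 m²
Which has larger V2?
V2(A) = 14.29 m/s, V2(B) = 18.78 m/s. Answer: B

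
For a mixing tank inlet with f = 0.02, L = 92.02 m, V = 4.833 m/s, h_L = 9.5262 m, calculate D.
Formula: h_L = f \frac{L}{D} \frac{V^2}{2g}
Substituting knowns: 9.5262 = 0.02·(92.02/D)·4.833²/(2·9.81)
Solving for D: D = 0.02·92.02·4.833²/(2·9.81·9.5262) = 0.23 m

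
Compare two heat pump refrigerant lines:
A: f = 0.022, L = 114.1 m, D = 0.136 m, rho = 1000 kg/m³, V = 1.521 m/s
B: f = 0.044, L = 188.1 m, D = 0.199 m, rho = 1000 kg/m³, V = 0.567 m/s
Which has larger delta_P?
delta_P(A) = 21.35 kPa, delta_P(B) = 6.685 kPa. Answer: A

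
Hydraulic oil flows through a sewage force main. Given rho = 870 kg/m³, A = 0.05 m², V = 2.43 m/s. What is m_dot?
Formula: \dot{m} = \rho A V
m_dot = 870·0.05·2.43 = 105.7 kg/s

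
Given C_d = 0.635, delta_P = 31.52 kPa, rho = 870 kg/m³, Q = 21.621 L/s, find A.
Formula: Q = C_d A \sqrt{\frac{2 \Delta P}{\rho}}
Substituting knowns: 21.621 = 0.635·A·√(2·(31.52·1000)/870)·1000
Solving for A: A = (21.621/1000)/(0.635·√(2·(31.52·1000)/870)) = 0.004 m²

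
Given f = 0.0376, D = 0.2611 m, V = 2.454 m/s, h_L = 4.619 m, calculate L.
Formula: h_L = f \frac{L}{D} \frac{V^2}{2g}
Substituting knowns: 4.619 = 0.0376·(L/0.2611)·2.454²/(2·9.81)
Solving for L: L = 4.619·2·9.81·0.2611/(0.0376·2.454²) = 104.5 m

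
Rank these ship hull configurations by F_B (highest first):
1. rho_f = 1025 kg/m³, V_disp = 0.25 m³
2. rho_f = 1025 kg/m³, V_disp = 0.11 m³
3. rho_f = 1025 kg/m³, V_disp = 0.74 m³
Case 1: F_B = 2514 N
Case 2: F_B = 1106 N
Case 3: F_B = 7441 N
Ranking (highest first): 3, 1, 2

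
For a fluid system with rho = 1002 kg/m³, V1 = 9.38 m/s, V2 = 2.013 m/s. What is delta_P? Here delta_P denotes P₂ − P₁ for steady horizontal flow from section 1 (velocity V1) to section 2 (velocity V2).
Formula: \Delta P = \frac{1}{2} \rho (V_1^2 - V_2^2)
delta_P = 0.5·1002·(9.38² − 2.013²)/1000 = 42.05 kPa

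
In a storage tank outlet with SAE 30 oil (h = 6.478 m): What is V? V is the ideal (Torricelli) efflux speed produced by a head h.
Formula: V = \sqrt{2 g h}
V = √(2·9.81·6.478) = 11.27 m/s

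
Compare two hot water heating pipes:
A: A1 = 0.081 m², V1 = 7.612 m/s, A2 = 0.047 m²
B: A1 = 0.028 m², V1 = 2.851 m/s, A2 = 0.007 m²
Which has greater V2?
V2(A) = 13.12 m/s, V2(B) = 11.4 m/s. Answer: A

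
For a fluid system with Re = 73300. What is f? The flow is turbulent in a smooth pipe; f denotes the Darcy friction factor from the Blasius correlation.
Formula: f = \frac{0.316}{Re^{0.25}}
f = 0.316/73300^0.25 = 0.0192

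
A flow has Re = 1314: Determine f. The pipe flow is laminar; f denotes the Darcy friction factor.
Formula: f = \frac{64}{Re}
f = 64/1314 = 0.04871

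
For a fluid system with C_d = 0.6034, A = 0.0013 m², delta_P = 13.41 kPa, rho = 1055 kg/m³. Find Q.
Formula: Q = C_d A \sqrt{\frac{2 \Delta P}{\rho}}
Q = 0.6034·0.0013·√(2·(13.41·1000)/1055)·1000 = 3.955 L/s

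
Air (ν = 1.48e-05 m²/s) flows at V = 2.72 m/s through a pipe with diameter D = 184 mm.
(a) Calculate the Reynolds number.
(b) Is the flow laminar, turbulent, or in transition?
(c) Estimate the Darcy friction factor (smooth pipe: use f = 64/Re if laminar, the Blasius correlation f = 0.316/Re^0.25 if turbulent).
(a) Re = V·D/ν = 2.72·0.184/1.48e-05 = 33816
(b) Flow regime: turbulent (Re > 4000)
(c) Friction factor: f = 0.316/Re^0.25 = 0.316/33816^0.25 = 0.0233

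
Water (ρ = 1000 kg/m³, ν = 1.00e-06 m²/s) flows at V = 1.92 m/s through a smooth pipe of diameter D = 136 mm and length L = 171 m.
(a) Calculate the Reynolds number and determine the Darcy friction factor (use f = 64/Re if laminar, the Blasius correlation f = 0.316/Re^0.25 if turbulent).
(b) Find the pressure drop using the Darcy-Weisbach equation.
(a) Re = V·D/ν = 1.92·0.136/1.00e-06 = 261120 → turbulent (Re > 4000); f = 0.316/Re^0.25 = 0.316/261120^0.25 = 0.013979 (Blasius is strictly valid for Re ≲ 1e5; used here as the smooth-pipe estimate the problem specifies)
(b) Darcy-Weisbach: ΔP = f·(L/D)·½ρV²/1000 = 0.013979·(171/0.136)·½·1000·1.92²/1000 = 32.4 kPa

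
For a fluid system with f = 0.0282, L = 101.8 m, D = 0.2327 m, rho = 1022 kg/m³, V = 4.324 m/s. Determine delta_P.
Formula: \Delta P = f \frac{L}{D} \frac{\rho V^2}{2}
delta_P = 0.0282·(101.8/0.2327)·0.5·1022·4.324²/1000 = 117.9 kPa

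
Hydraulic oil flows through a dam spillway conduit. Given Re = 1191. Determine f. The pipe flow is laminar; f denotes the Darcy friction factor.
Formula: f = \frac{64}{Re}
f = 64/1191 = 0.05374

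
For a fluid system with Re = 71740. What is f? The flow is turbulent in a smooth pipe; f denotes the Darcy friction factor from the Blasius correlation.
Formula: f = \frac{0.316}{Re^{0.25}}
f = 0.316/71740^0.25 = 0.01931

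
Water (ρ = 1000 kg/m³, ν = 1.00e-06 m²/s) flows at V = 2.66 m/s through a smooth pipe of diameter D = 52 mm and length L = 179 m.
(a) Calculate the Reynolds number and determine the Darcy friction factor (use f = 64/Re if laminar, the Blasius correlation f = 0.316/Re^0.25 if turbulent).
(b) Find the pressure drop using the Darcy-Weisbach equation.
(a) Re = V·D/ν = 2.66·0.052/1.00e-06 = 138320 → turbulent (Re > 4000); f = 0.316/Re^0.25 = 0.316/138320^0.25 = 0.016386 (Blasius is strictly valid for Re ≲ 1e5; used here as the smooth-pipe estimate the problem specifies)
(b) Darcy-Weisbach: ΔP = f·(L/D)·½ρV²/1000 = 0.016386·(179/0.052)·½·1000·2.66²/1000 = 199.6 kPa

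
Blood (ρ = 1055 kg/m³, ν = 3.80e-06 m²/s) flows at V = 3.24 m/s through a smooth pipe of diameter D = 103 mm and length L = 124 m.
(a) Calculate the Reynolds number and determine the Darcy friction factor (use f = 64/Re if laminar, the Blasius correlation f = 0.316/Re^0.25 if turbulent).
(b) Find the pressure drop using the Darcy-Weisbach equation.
(a) Re = V·D/ν = 3.24·0.103/3.80e-06 = 87821 → turbulent (Re > 4000); f = 0.316/Re^0.25 = 0.316/87821^0.25 = 0.018356
(b) Darcy-Weisbach: ΔP = f·(L/D)·½ρV²/1000 = 0.018356·(124/0.103)·½·1055·3.24²/1000 = 122.4 kPa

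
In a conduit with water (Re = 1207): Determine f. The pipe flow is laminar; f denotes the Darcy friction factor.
Formula: f = \frac{64}{Re}
f = 64/1207 = 0.05302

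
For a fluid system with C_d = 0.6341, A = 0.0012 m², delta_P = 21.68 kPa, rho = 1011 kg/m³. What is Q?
Formula: Q = C_d A \sqrt{\frac{2 \Delta P}{\rho}}
Q = 0.6341·0.0012·√(2·(21.68·1000)/1011)·1000 = 4.983 L/s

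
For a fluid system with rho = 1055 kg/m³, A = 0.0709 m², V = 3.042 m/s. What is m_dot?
Formula: \dot{m} = \rho A V
m_dot = 1055·0.0709·3.042 = 227.5 kg/s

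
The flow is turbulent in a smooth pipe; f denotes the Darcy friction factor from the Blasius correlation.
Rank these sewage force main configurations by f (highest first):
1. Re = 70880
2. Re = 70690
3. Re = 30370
Case 1: f = 0.01937
Case 2: f = 0.01938
Case 3: f = 0.02394
Ranking (highest first): 3, 2, 1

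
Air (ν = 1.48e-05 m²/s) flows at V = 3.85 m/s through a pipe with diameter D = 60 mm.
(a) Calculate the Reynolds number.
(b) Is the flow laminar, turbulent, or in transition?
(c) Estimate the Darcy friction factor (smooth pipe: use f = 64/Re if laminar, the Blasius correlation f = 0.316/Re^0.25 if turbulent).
(a) Re = V·D/ν = 3.85·0.06/1.48e-05 = 15608
(b) Flow regime: turbulent (Re > 4000)
(c) Friction factor: f = 0.316/Re^0.25 = 0.316/15608^0.25 = 0.02827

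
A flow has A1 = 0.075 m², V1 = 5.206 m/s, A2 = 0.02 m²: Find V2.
Formula: V_2 = \frac{A_1 V_1}{A_2}
V2 = 0.075·5.206/0.02 = 19.52 m/s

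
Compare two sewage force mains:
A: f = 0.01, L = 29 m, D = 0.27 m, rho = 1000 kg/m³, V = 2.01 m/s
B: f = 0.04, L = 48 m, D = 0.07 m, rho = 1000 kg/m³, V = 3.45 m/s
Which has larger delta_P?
delta_P(A) = 2.17 kPa, delta_P(B) = 163.2 kPa. Answer: B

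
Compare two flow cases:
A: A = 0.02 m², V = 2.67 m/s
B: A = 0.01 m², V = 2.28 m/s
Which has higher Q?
Q(A) = 53.4 L/s, Q(B) = 22.8 L/s. Answer: A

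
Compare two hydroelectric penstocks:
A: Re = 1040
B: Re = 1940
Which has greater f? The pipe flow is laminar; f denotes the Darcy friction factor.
f(A) = 0.06154, f(B) = 0.03299. Answer: A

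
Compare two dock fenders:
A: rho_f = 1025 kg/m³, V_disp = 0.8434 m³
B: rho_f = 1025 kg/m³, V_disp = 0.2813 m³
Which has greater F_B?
F_B(A) = 8481 N, F_B(B) = 2829 N. Answer: A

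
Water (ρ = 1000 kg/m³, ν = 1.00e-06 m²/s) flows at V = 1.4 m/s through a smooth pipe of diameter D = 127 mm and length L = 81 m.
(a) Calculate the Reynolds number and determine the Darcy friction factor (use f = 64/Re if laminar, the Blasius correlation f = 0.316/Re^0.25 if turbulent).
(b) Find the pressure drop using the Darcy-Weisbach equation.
(a) Re = V·D/ν = 1.4·0.127/1.00e-06 = 177800 → turbulent (Re > 4000); f = 0.316/Re^0.25 = 0.316/177800^0.25 = 0.015389 (Blasius is strictly valid for Re ≲ 1e5; used here as the smooth-pipe estimate the problem specifies)
(b) Darcy-Weisbach: ΔP = f·(L/D)·½ρV²/1000 = 0.015389·(81/0.127)·½·1000·1.4²/1000 = 9.619 kPa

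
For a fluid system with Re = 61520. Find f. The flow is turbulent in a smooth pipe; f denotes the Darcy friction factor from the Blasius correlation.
Formula: f = \frac{0.316}{Re^{0.25}}
f = 0.316/61520^0.25 = 0.02006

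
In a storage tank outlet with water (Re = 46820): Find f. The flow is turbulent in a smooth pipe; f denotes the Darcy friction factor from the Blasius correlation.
Formula: f = \frac{0.316}{Re^{0.25}}
f = 0.316/46820^0.25 = 0.02148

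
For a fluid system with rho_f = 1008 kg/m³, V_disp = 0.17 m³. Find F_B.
Formula: F_B = \rho_f g V_{disp}
F_B = 1008·9.81·0.17 = 1681 N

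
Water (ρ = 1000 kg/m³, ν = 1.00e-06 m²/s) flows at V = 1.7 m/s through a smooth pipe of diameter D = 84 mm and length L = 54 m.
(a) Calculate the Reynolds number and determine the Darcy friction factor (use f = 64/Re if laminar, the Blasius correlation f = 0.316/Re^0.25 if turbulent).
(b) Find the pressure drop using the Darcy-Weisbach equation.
(a) Re = V·D/ν = 1.7·0.084/1.00e-06 = 142800 → turbulent (Re > 4000); f = 0.316/Re^0.25 = 0.316/142800^0.25 = 0.016256 (Blasius is strictly valid for Re ≲ 1e5; used here as the smooth-pipe estimate the problem specifies)
(b) Darcy-Weisbach: ΔP = f·(L/D)·½ρV²/1000 = 0.016256·(54/0.084)·½·1000·1.7²/1000 = 15.1 kPa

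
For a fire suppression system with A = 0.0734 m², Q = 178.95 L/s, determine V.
Formula: Q = A V
Substituting knowns: 178.95 = 0.0734·V·1000
Solving for V: V = (178.95/1000)/0.0734 = 2.438 m/s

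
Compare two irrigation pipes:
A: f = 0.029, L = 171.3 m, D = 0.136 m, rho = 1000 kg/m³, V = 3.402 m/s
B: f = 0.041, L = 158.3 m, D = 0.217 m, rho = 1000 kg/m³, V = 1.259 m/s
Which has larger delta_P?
delta_P(A) = 211.4 kPa, delta_P(B) = 23.7 kPa. Answer: A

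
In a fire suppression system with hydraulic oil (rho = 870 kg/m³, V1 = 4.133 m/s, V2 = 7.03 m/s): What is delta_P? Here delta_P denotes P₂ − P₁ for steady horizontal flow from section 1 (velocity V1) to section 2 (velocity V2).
Formula: \Delta P = \frac{1}{2} \rho (V_1^2 - V_2^2)
delta_P = 0.5·870·(4.133² − 7.03²)/1000 = -14.07 kPa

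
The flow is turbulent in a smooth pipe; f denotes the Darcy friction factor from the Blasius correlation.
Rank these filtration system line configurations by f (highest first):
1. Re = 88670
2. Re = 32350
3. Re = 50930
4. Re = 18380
Case 1: f = 0.01831
Case 2: f = 0.02356
Case 3: f = 0.02104
Case 4: f = 0.02714
Ranking (highest first): 4, 2, 3, 1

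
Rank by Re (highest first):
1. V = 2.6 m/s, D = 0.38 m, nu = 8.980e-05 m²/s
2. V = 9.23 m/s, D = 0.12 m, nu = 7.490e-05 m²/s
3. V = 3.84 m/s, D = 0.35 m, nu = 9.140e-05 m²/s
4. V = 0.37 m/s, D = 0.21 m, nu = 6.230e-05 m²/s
Case 1: Re = 11002
Case 2: Re = 14788
Case 3: Re = 14705
Case 4: Re = 1247
Ranking (highest first): 2, 3, 1, 4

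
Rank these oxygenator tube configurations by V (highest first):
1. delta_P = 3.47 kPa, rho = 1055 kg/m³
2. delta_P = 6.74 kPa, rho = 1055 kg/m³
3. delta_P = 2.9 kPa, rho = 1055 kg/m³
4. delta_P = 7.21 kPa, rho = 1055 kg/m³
Case 1: V = 2.565 m/s
Case 2: V = 3.575 m/s
Case 3: V = 2.345 m/s
Case 4: V = 3.697 m/s
Ranking (highest first): 4, 2, 1, 3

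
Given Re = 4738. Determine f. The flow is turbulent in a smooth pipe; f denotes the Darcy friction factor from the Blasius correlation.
Formula: f = \frac{0.316}{Re^{0.25}}
f = 0.316/4738^0.25 = 0.03809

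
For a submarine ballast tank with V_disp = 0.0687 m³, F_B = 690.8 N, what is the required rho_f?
Formula: F_B = \rho_f g V_{disp}
Substituting knowns: 690.8 = rho_f·9.81·0.0687
Solving for rho_f: rho_f = 690.8/(9.81·0.0687) = 1025 kg/m³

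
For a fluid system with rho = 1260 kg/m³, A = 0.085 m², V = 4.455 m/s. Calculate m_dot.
Formula: \dot{m} = \rho A V
m_dot = 1260·0.085·4.455 = 477.1 kg/s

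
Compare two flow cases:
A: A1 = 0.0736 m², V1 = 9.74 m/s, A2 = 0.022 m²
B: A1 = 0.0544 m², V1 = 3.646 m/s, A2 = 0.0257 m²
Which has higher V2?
V2(A) = 32.58 m/s, V2(B) = 7.718 m/s. Answer: A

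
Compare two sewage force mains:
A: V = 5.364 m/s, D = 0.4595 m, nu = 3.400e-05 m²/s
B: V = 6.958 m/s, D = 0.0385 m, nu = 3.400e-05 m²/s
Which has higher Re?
Re(A) = 72493, Re(B) = 7879. Answer: A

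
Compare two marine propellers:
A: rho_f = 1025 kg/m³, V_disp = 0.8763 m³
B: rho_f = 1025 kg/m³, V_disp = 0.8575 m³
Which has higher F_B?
F_B(A) = 8811 N, F_B(B) = 8622 N. Answer: A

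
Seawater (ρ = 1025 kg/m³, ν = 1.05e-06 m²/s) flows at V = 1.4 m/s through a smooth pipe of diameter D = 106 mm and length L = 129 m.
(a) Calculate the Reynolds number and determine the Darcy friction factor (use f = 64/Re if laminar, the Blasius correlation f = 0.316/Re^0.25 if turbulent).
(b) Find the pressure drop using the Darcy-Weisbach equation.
(a) Re = V·D/ν = 1.4·0.106/1.05e-06 = 141330 → turbulent (Re > 4000); f = 0.316/Re^0.25 = 0.316/141330^0.25 = 0.016298 (Blasius is strictly valid for Re ≲ 1e5; used here as the smooth-pipe estimate the problem specifies)
(b) Darcy-Weisbach: ΔP = f·(L/D)·½ρV²/1000 = 0.016298·(129/0.106)·½·1025·1.4²/1000 = 19.92 kPa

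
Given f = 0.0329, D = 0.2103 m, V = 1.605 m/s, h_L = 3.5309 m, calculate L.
Formula: h_L = f \frac{L}{D} \frac{V^2}{2g}
Substituting knowns: 3.5309 = 0.0329·(L/0.2103)·1.605²/(2·9.81)
Solving for L: L = 3.5309·2·9.81·0.2103/(0.0329·1.605²) = 171.9 m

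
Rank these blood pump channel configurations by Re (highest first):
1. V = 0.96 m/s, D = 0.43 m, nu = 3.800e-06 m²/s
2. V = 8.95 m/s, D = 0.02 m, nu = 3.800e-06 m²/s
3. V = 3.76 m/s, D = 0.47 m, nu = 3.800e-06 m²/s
Case 1: Re = 108632
Case 2: Re = 47105
Case 3: Re = 465053
Ranking (highest first): 3, 1, 2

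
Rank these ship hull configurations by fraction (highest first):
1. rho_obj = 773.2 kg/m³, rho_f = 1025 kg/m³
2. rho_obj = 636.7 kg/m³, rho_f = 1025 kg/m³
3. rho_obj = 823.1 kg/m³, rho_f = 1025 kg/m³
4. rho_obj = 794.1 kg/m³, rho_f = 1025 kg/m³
Case 1: fraction = 0.7543
Case 2: fraction = 0.6212
Case 3: fraction = 0.803
Case 4: fraction = 0.7747
Ranking (highest first): 3, 4, 1, 2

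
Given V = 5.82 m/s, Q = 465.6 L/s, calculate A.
Formula: Q = A V
Substituting knowns: 465.6 = A·5.82·1000
Solving for A: A = (465.6/1000)/5.82 = 0.08 m²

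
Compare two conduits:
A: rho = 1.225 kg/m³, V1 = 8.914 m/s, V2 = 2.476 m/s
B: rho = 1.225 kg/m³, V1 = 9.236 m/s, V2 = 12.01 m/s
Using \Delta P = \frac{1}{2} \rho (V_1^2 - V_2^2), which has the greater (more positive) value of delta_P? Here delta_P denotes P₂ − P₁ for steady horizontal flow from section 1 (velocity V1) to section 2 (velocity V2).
delta_P(A) = 0.04491 kPa, delta_P(B) = -0.0361 kPa. Answer: A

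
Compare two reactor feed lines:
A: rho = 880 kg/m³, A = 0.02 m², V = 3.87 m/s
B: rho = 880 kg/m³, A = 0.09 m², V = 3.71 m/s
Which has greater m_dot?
m_dot(A) = 68.11 kg/s, m_dot(B) = 293.8 kg/s. Answer: B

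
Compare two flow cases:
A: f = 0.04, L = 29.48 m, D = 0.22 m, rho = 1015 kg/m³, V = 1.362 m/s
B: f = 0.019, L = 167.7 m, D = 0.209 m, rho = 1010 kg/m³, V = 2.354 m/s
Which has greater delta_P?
delta_P(A) = 5.046 kPa, delta_P(B) = 42.66 kPa. Answer: B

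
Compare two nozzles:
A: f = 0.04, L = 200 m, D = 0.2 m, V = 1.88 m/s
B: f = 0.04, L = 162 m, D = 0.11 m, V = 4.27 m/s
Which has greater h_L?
h_L(A) = 7.206 m, h_L(B) = 54.74 m. Answer: B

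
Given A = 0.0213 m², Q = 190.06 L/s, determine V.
Formula: Q = A V
Substituting knowns: 190.06 = 0.0213·V·1000
Solving for V: V = (190.06/1000)/0.0213 = 8.923 m/s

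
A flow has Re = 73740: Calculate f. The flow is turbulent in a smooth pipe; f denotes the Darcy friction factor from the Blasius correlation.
Formula: f = \frac{0.316}{Re^{0.25}}
f = 0.316/73740^0.25 = 0.01918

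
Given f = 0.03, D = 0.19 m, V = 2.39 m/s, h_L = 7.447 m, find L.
Formula: h_L = f \frac{L}{D} \frac{V^2}{2g}
Substituting knowns: 7.447 = 0.03·(L/0.19)·2.39²/(2·9.81)
Solving for L: L = 7.447·2·9.81·0.19/(0.03·2.39²) = 162 m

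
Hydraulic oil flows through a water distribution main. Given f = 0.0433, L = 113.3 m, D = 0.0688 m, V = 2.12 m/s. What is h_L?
Formula: h_L = f \frac{L}{D} \frac{V^2}{2g}
h_L = 0.0433·(113.3/0.0688)·2.12²/(2·9.81) = 16.33 m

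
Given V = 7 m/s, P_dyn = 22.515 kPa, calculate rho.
Formula: P_{dyn} = \frac{1}{2} \rho V^2
Substituting knowns: 22.515 = 0.5·rho·7²/1000
Solving for rho: rho = 2·(22.515·1000)/7² = 919 kg/m³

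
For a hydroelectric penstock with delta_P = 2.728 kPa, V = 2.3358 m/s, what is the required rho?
Formula: V = \sqrt{\frac{2 \Delta P}{\rho}}
Substituting knowns: 2.3358 = √(2·(2.728·1000)/rho)
Solving for rho: rho = 2·(2.728·1000)/2.3358² = 1000 kg/m³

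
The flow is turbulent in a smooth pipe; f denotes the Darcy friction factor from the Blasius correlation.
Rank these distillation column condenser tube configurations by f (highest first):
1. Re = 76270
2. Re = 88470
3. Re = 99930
Case 1: f = 0.01902
Case 2: f = 0.01832
Case 3: f = 0.01777
Ranking (highest first): 1, 2, 3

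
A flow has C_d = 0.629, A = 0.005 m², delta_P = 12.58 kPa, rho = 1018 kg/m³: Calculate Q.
Formula: Q = C_d A \sqrt{\frac{2 \Delta P}{\rho}}
Q = 0.629·0.005·√(2·(12.58·1000)/1018)·1000 = 15.64 L/s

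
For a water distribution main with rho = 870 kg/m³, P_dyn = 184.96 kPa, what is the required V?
Formula: P_{dyn} = \frac{1}{2} \rho V^2
Substituting knowns: 184.96 = 0.5·870·V²/1000
Solving for V: V = √(2·(184.96·1000)/870) = 20.62 m/s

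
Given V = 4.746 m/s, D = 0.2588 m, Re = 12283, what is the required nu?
Formula: Re = \frac{V D}{\nu}
Substituting knowns: 12283 = 4.746·0.2588/nu
Solving for nu: nu = 4.746·0.2588/12283 = 0.0001 m²/s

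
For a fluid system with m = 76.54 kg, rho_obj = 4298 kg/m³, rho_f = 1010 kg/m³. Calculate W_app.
Formula: W_{app} = mg\left(1 - \frac{\rho_f}{\rho_{obj}}\right)
W_app = 76.54·9.81·(1 − 1010/4298) = 574.4 N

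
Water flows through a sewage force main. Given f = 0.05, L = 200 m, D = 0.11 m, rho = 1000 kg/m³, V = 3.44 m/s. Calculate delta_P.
Formula: \Delta P = f \frac{L}{D} \frac{\rho V^2}{2}
delta_P = 0.05·(200/0.11)·0.5·1000·3.44²/1000 = 537.9 kPa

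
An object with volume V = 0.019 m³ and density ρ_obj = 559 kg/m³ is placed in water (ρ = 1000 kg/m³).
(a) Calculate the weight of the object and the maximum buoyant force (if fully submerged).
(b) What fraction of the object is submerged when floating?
(a) W=rho_obj*g*V=559*9.81*0.019=104.2 N; F_B(max)=rho*g*V=1000*9.81*0.019=186.4 N
(b) Floating fraction=rho_obj/rho=559/1000=0.559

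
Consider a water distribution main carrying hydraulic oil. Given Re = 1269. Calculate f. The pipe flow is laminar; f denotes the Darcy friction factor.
Formula: f = \frac{64}{Re}
f = 64/1269 = 0.05043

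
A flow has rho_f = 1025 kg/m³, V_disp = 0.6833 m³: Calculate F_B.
Formula: F_B = \rho_f g V_{disp}
F_B = 1025·9.81·0.6833 = 6871 N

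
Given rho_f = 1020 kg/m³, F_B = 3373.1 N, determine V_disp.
Formula: F_B = \rho_f g V_{disp}
Substituting knowns: 3373.1 = 1020·9.81·V_disp
Solving for V_disp: V_disp = 3373.1/(1020·9.81) = 0.3371 m³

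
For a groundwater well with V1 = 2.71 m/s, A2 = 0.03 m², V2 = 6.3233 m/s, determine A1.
Formula: V_2 = \frac{A_1 V_1}{A_2}
Substituting knowns: 6.3233 = A1·2.71/0.03
Solving for A1: A1 = 6.3233·0.03/2.71 = 0.07 m²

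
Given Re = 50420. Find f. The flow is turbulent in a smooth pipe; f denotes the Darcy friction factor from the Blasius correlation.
Formula: f = \frac{0.316}{Re^{0.25}}
f = 0.316/50420^0.25 = 0.02109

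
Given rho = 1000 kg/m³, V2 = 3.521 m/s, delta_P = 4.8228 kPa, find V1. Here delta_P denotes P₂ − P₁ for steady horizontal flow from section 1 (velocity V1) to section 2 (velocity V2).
Formula: \Delta P = \frac{1}{2} \rho (V_1^2 - V_2^2)
Substituting knowns: 4.8228 = 0.5·1000·(V1² − 3.521²)/1000
Solving for V1: V1 = √(3.521² + 2·(4.8228·1000)/1000) = 4.695 m/s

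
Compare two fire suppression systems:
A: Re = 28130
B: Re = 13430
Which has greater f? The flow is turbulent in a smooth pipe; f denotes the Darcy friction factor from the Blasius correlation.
f(A) = 0.0244, f(B) = 0.02935. Answer: B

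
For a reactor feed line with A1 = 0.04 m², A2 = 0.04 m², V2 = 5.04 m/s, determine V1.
Formula: V_2 = \frac{A_1 V_1}{A_2}
Substituting knowns: 5.04 = 0.04·V1/0.04
Solving for V1: V1 = 5.04·0.04/0.04 = 5.04 m/s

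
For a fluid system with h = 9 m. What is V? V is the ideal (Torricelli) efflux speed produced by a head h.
Formula: V = \sqrt{2 g h}
V = √(2·9.81·9) = 13.29 m/s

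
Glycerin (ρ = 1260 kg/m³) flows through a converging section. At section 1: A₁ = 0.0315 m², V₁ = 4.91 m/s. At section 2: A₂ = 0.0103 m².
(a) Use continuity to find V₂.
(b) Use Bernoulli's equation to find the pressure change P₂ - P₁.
(a) Continuity: A₁V₁=A₂V₂ -> V₂=A₁V₁/A₂=0.0315*4.91/0.0103=15.02 m/s
(b) Bernoulli: P₂-P₁=0.5*rho*(V₁^2-V₂^2)/1000=0.5*1260*(4.91^2-15.02^2)/1000=-126.9 kPa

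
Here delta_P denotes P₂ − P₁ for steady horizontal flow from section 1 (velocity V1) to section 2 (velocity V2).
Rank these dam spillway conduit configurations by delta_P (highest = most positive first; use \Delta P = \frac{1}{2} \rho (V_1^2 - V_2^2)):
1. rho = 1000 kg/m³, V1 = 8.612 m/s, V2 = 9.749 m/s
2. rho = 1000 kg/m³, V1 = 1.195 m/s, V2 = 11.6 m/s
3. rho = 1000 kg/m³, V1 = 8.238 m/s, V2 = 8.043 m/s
Case 1: delta_P = -10.44 kPa
Case 2: delta_P = -66.57 kPa
Case 3: delta_P = 1.587 kPa
Ranking (highest first): 3, 1, 2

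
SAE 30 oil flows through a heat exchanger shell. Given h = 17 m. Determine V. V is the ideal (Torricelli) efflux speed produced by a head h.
Formula: V = \sqrt{2 g h}
V = √(2·9.81·17) = 18.26 m/s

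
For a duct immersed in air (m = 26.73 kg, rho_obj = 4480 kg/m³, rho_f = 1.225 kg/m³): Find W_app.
Formula: W_{app} = mg\left(1 - \frac{\rho_f}{\rho_{obj}}\right)
W_app = 26.73·9.81·(1 − 1.225/4480) = 262.1 N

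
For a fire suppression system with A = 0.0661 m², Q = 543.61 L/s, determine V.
Formula: Q = A V
Substituting knowns: 543.61 = 0.0661·V·1000
Solving for V: V = (543.61/1000)/0.0661 = 8.224 m/s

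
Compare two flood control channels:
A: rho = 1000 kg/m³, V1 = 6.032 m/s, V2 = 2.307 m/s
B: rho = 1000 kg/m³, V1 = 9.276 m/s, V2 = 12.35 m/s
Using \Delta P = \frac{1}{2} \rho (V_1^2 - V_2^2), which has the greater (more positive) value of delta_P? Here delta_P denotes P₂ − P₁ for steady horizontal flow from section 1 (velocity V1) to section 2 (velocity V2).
delta_P(A) = 15.53 kPa, delta_P(B) = -33.24 kPa. Answer: A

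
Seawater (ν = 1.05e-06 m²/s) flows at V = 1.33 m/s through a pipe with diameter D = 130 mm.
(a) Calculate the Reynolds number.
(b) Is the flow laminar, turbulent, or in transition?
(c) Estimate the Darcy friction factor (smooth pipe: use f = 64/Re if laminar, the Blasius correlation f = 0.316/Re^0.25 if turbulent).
(a) Re = V·D/ν = 1.33·0.13/1.05e-06 = 164670
(b) Flow regime: turbulent (Re > 4000)
(c) Friction factor: f = 0.316/Re^0.25 = 0.316/164670^0.25 = 0.01569 (Blasius is strictly valid for Re ≲ 1e5; used here as the smooth-pipe estimate the problem specifies)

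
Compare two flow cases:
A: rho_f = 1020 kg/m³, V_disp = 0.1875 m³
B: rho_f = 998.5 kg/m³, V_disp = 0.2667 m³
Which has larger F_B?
F_B(A) = 1876 N, F_B(B) = 2612 N. Answer: B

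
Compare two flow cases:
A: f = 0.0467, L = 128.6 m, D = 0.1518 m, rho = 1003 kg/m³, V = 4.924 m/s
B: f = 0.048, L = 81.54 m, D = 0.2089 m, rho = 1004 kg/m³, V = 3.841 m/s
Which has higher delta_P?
delta_P(A) = 481.1 kPa, delta_P(B) = 138.8 kPa. Answer: A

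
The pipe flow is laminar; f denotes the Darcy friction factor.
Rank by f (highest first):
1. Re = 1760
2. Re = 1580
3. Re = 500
Case 1: f = 0.03636
Case 2: f = 0.04051
Case 3: f = 0.128
Ranking (highest first): 3, 2, 1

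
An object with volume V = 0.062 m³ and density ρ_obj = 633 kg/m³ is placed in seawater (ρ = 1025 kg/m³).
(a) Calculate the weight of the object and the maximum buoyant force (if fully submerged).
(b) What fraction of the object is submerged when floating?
(a) W=rho_obj*g*V=633*9.81*0.062=385.0 N; F_B(max)=rho*g*V=1025*9.81*0.062=623.4 N
(b) Floating fraction=rho_obj/rho=633/1025=0.618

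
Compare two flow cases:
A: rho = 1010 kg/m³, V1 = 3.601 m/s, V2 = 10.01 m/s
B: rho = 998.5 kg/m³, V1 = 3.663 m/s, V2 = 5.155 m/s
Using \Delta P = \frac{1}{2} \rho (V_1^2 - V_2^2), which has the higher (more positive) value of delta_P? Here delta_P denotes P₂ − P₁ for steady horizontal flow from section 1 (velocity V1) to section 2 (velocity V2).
delta_P(A) = -44.05 kPa, delta_P(B) = -6.568 kPa. Answer: B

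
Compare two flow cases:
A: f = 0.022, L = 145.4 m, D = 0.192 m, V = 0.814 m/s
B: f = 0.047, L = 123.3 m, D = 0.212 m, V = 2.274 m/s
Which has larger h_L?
h_L(A) = 0.5626 m, h_L(B) = 7.205 m. Answer: B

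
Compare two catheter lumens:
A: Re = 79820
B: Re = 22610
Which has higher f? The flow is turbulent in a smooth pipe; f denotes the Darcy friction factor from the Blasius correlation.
f(A) = 0.0188, f(B) = 0.02577. Answer: B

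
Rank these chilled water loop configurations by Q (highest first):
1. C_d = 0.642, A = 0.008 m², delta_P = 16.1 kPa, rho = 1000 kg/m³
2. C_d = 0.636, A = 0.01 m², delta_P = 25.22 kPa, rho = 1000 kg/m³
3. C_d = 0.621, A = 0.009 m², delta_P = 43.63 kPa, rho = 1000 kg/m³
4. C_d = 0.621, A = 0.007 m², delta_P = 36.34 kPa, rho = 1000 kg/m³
Case 1: Q = 29.14 L/s
Case 2: Q = 45.17 L/s
Case 3: Q = 52.21 L/s
Case 4: Q = 37.06 L/s
Ranking (highest first): 3, 2, 4, 1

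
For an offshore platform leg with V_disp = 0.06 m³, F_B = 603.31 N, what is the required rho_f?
Formula: F_B = \rho_f g V_{disp}
Substituting knowns: 603.31 = rho_f·9.81·0.06
Solving for rho_f: rho_f = 603.31/(9.81·0.06) = 1025 kg/m³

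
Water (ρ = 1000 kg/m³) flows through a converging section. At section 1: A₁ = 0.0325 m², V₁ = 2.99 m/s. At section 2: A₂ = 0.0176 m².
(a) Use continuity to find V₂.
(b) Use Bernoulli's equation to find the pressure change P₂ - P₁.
(a) Continuity: A₁V₁=A₂V₂ -> V₂=A₁V₁/A₂=0.0325*2.99/0.0176=5.52 m/s
(b) Bernoulli: P₂-P₁=0.5*rho*(V₁^2-V₂^2)/1000=0.5*1000*(2.99^2-5.52^2)/1000=-10.77 kPa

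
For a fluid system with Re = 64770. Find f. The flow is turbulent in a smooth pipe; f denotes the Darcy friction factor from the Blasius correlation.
Formula: f = \frac{0.316}{Re^{0.25}}
f = 0.316/64770^0.25 = 0.01981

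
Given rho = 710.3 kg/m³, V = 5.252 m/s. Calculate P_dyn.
Formula: P_{dyn} = \frac{1}{2} \rho V^2
P_dyn = 0.5·710.3·5.252²/1000 = 9.796 kPa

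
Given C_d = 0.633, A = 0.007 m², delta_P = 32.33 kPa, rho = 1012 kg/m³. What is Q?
Formula: Q = C_d A \sqrt{\frac{2 \Delta P}{\rho}}
Q = 0.633·0.007·√(2·(32.33·1000)/1012)·1000 = 35.42 L/s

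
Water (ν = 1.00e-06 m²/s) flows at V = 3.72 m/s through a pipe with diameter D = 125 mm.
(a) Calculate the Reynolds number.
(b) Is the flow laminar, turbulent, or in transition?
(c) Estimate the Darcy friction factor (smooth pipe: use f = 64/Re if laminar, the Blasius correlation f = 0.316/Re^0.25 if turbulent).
(a) Re = V·D/ν = 3.72·0.125/1.00e-06 = 465000
(b) Flow regime: turbulent (Re > 4000)
(c) Friction factor: f = 0.316/Re^0.25 = 0.316/465000^0.25 = 0.0121 (Blasius is strictly valid for Re ≲ 1e5; used here as the smooth-pipe estimate the problem specifies)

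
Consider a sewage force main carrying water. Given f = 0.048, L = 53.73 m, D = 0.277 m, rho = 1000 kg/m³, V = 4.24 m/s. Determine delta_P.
Formula: \Delta P = f \frac{L}{D} \frac{\rho V^2}{2}
delta_P = 0.048·(53.73/0.277)·0.5·1000·4.24²/1000 = 83.69 kPa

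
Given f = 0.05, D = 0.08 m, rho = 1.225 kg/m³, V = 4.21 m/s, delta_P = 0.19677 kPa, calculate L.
Formula: \Delta P = f \frac{L}{D} \frac{\rho V^2}{2}
Substituting knowns: 0.19677 = 0.05·(L/0.08)·0.5·1.225·4.21²/1000
Solving for L: L = (0.19677·1000)·0.08/(0.05·0.5·1.225·4.21²) = 29 m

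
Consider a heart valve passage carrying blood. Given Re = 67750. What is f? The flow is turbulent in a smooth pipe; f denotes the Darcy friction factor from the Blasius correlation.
Formula: f = \frac{0.316}{Re^{0.25}}
f = 0.316/67750^0.25 = 0.01959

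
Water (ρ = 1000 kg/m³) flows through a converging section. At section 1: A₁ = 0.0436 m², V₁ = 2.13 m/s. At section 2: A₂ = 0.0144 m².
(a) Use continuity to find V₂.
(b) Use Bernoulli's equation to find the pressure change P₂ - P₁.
(a) Continuity: A₁V₁=A₂V₂ -> V₂=A₁V₁/A₂=0.0436*2.13/0.0144=6.45 m/s
(b) Bernoulli: P₂-P₁=0.5*rho*(V₁^2-V₂^2)/1000=0.5*1000*(2.13^2-6.45^2)/1000=-18.53 kPa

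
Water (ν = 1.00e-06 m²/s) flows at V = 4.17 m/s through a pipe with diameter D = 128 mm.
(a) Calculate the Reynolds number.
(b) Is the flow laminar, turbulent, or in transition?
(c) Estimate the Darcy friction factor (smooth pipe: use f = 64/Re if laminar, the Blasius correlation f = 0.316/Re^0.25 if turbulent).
(a) Re = V·D/ν = 4.17·0.128/1.00e-06 = 533760
(b) Flow regime: turbulent (Re > 4000)
(c) Friction factor: f = 0.316/Re^0.25 = 0.316/533760^0.25 = 0.01169 (Blasius is strictly valid for Re ≲ 1e5; used here as the smooth-pipe estimate the problem specifies)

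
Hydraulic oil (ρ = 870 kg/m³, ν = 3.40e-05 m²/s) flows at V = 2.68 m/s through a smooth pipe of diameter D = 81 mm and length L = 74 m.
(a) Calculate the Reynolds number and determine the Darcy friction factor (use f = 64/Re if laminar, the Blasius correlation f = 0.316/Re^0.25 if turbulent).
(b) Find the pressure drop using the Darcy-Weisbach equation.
(a) Re = V·D/ν = 2.68·0.081/3.40e-05 = 6384.7 → turbulent (Re > 4000); f = 0.316/Re^0.25 = 0.316/6384.7^0.25 = 0.035351
(b) Darcy-Weisbach: ΔP = f·(L/D)·½ρV²/1000 = 0.035351·(74/0.081)·½·870·2.68²/1000 = 100.9 kPa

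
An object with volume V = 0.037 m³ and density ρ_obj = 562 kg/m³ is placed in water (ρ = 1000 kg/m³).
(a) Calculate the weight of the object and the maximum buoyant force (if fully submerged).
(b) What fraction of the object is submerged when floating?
(a) W=rho_obj*g*V=562*9.81*0.037=204.0 N; F_B(max)=rho*g*V=1000*9.81*0.037=363.0 N
(b) Floating fraction=rho_obj/rho=562/1000=0.562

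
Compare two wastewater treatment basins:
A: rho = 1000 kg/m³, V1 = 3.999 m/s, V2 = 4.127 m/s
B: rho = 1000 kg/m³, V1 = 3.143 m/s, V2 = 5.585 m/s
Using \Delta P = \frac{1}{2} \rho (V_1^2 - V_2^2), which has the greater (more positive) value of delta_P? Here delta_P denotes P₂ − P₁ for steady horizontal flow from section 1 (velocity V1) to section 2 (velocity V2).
delta_P(A) = -0.5201 kPa, delta_P(B) = -10.66 kPa. Answer: A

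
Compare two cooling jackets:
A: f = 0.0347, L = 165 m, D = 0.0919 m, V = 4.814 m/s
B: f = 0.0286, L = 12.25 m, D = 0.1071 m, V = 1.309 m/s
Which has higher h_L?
h_L(A) = 73.59 m, h_L(B) = 0.2857 m. Answer: A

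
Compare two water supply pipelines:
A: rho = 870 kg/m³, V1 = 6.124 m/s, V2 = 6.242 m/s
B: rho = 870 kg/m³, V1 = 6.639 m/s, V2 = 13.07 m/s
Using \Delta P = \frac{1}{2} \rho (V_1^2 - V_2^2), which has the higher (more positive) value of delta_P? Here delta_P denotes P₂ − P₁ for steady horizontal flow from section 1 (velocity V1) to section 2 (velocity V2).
delta_P(A) = -0.6347 kPa, delta_P(B) = -55.14 kPa. Answer: A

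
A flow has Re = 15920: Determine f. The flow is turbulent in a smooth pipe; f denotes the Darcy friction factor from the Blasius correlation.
Formula: f = \frac{0.316}{Re^{0.25}}
f = 0.316/15920^0.25 = 0.02813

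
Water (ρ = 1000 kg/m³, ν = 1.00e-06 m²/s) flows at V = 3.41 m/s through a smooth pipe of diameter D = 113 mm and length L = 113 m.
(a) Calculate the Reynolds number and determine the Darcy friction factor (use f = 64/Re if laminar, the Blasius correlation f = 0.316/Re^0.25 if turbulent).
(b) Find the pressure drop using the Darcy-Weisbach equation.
(a) Re = V·D/ν = 3.41·0.113/1.00e-06 = 385330 → turbulent (Re > 4000); f = 0.316/Re^0.25 = 0.316/385330^0.25 = 0.012683 (Blasius is strictly valid for Re ≲ 1e5; used here as the smooth-pipe estimate the problem specifies)
(b) Darcy-Weisbach: ΔP = f·(L/D)·½ρV²/1000 = 0.012683·(113/0.113)·½·1000·3.41²/1000 = 73.74 kPa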